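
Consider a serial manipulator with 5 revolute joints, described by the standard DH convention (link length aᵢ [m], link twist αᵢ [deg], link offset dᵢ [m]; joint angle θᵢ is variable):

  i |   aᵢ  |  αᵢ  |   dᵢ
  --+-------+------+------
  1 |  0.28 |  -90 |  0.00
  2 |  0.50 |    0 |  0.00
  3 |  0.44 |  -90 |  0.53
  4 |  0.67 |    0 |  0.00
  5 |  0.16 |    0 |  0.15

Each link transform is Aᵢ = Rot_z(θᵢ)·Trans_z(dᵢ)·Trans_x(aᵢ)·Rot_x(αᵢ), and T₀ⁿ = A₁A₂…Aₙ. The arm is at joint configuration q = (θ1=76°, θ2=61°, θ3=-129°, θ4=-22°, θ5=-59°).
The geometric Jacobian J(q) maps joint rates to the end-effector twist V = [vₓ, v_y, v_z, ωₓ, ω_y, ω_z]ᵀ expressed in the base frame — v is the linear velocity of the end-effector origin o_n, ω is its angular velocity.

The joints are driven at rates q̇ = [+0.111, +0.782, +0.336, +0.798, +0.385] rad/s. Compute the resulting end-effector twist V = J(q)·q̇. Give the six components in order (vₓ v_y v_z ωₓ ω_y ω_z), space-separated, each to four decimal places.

o_n = [-0.6527, 1.2638, 0.5136]
J₁: ẑ×o_n = [-1.2638, -0.6527, 0.0000], ω = ẑ
J2: z=[-0.9703, 0.2419, 0.0000] o=[0.0677, 0.2717, 0.0000] → [0.1243, 0.4984, -0.7884, -0.9703, 0.2419, 0.0000]
J3: z=[-0.9703, 0.2419, 0.0000] o=[0.1264, 0.5069, -0.4373] → [0.2301, 0.9227, -0.5460, -0.9703, 0.2419, 0.0000]
J4: z=[0.2243, 0.8996, -0.3746] o=[-0.3480, 0.7950, -0.0293] → [0.6641, -0.0077, 0.3792, 0.2243, 0.8996, -0.3746]
J5: z=[0.2243, 0.8996, -0.3746] o=[-0.5352, 1.0816, 0.5466] → [0.0386, 0.0514, 0.1465, 0.2243, 0.8996, -0.3746]
V = J·q̇ = [0.5790, 0.6410, -0.4409, -0.8194, 1.3347, -0.3322]

0.5790 0.6410 -0.4409 -0.8194 1.3347 -0.3322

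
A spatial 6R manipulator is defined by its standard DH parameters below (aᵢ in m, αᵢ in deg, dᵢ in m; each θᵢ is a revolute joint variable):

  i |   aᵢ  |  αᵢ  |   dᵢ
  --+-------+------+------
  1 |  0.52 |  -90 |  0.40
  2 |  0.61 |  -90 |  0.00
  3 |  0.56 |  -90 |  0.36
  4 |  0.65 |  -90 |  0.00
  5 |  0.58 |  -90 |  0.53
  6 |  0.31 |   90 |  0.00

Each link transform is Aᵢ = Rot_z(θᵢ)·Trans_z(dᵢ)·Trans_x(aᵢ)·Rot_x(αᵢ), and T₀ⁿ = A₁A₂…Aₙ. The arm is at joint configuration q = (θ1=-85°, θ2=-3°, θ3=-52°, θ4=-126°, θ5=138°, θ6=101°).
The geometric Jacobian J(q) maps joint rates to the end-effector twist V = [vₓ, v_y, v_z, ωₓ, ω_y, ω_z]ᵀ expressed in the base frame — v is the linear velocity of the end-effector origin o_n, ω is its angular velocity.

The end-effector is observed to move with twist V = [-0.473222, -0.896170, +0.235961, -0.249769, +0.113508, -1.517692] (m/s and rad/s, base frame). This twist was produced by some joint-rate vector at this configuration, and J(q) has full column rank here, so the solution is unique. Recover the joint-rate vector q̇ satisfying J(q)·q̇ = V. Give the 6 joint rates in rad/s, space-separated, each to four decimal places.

o_n = [0.7846, -1.1895, -0.2679]
J₁: ẑ×o_n = [1.1895, 0.7846, -0.0000], ω = ẑ
J2: z=[0.9962, 0.0872, 0.0000] o=[0.0453, -0.5180, 0.4000] → [-0.0582, 0.6654, -0.7334, 0.9962, 0.0872, 0.0000]
J3: z=[0.0046, -0.0521, -0.9986] o=[0.0984, -1.1249, 0.4319] → [-0.0281, -0.6821, 0.0355, 0.0046, -0.0521, -0.9986]
J4: z=[-0.5447, -0.8376, 0.0412] o=[0.5697, -1.4482, 0.0905] → [0.2895, -0.1864, 0.0391, -0.5447, -0.8376, 0.0412]
J5: z=[0.6811, -0.4706, -0.5609] o=[0.2517, -1.2678, -0.4470] → [-0.0403, -0.4209, 0.3041, 0.6811, -0.4706, -0.5609]
J6: z=[-0.0775, -0.8081, 0.5839] o=[1.0349, -1.3118, -0.4039] → [-0.1813, -0.1356, -0.2118, -0.0775, -0.8081, 0.5839]
q̇ = J⁺·V = [-0.5930, -0.0770, 0.5550, 0.4370, 0.0180, -0.6480]

-0.5930 -0.0770 0.5550 0.4370 0.0180 -0.6480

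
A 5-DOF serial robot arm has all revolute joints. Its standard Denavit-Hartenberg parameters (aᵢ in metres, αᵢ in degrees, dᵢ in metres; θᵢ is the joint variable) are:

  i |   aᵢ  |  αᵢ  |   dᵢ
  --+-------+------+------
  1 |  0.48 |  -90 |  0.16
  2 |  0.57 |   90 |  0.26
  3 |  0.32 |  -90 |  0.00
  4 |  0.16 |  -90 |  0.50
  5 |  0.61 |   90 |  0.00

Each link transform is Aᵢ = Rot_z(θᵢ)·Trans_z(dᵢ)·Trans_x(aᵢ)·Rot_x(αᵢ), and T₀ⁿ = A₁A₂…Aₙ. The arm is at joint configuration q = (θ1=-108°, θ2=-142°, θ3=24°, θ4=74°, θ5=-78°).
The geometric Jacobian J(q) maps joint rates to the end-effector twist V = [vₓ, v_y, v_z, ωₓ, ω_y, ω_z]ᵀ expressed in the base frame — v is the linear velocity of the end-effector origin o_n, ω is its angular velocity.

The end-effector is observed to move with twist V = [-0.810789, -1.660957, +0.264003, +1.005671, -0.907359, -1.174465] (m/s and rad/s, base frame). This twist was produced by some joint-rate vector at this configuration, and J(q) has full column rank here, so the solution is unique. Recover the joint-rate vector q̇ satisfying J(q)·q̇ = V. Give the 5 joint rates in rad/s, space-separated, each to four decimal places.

-0.4550 0.9710 0.4260 0.6000 0.7220

o_n = [1.2726, -0.6919, 0.6780]
J₁: ẑ×o_n = [0.6919, 1.2726, -0.0000], ω = ẑ
J2: z=[0.9511, -0.3090, 0.0000] o=[-0.1483, -0.4565, 0.1600] → [-0.1601, -0.4927, 0.2152, 0.9511, -0.3090, 0.0000]
J3: z=[0.1902, 0.5855, -0.7880] o=[0.2377, -0.1097, 0.5109] → [-0.3610, -0.8473, -0.7167, 0.1902, 0.5855, -0.7880]
J4: z=[0.7698, -0.5871, -0.2504] o=[0.4327, 0.0692, 0.6909] → [-0.1830, -0.2004, -0.0928, 0.7698, -0.5871, -0.2504]
J5: z=[-0.6381, -0.6987, -0.3234] o=[0.8152, -0.2898, 0.7117] → [-0.1065, -0.1694, 0.5762, -0.6381, -0.6987, -0.3234]
q̇ = J⁺·V = [-0.4550, 0.9710, 0.4260, 0.6000, 0.7220]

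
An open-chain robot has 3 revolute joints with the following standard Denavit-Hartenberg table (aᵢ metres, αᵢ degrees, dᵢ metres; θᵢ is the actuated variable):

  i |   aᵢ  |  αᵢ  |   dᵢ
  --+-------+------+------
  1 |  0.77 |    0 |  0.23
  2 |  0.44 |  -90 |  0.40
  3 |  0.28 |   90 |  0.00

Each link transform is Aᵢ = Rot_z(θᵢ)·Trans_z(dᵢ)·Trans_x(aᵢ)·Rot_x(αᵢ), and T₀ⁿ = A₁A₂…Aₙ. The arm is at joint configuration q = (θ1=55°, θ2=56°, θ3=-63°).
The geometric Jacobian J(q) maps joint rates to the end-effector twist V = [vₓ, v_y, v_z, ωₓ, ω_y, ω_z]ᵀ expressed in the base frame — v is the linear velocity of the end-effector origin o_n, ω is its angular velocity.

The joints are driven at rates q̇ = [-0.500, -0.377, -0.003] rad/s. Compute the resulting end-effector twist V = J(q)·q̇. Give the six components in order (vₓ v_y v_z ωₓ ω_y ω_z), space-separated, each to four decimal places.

o_n = [0.2384, 1.1602, 0.8795]
J₁: ẑ×o_n = [-1.1602, 0.2384, 0.0000], ω = ẑ
J2: z=[0.0000, 0.0000, 1.0000] o=[0.4417, 0.6307, 0.2300] → [-0.5294, -0.2032, 0.0000, 0.0000, 0.0000, 1.0000]
J3: z=[-0.9336, -0.3584, 0.0000] o=[0.2840, 1.0415, 0.6300] → [-0.0894, 0.2329, -0.1271, -0.9336, -0.3584, 0.0000]
V = J·q̇ = [0.7800, -0.0433, 0.0004, 0.0028, 0.0011, -0.8770]

0.7800 -0.0433 0.0004 0.0028 0.0011 -0.8770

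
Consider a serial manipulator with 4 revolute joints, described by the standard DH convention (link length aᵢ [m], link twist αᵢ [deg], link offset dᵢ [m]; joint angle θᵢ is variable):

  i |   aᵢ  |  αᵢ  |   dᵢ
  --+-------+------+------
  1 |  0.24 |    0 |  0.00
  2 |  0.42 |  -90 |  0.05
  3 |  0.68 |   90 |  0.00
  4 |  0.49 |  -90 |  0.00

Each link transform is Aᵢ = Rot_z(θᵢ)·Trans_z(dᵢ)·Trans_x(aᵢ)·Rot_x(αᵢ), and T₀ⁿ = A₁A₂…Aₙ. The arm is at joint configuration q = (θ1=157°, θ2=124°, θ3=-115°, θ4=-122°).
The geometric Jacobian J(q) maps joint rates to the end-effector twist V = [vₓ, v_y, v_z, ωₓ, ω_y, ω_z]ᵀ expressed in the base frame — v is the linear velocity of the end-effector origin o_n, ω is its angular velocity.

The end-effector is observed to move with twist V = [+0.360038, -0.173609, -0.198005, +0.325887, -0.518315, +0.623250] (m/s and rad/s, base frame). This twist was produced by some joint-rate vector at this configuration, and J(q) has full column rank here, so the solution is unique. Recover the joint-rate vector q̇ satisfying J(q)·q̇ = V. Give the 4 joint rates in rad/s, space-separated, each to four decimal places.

o_n = [-0.5826, -0.2234, 0.4310]
J₁: ẑ×o_n = [0.2234, -0.5826, 0.0000], ω = ẑ
J2: z=[0.0000, 0.0000, 1.0000] o=[-0.2209, 0.0938, 0.0000] → [0.3172, -0.3617, 0.0000, 0.0000, 0.0000, 1.0000]
J3: z=[0.9816, 0.1908, 0.0000] o=[-0.1408, -0.3185, 0.0500] → [0.0727, -0.3740, 0.1776, 0.9816, 0.1908, 0.0000]
J4: z=[-0.1729, 0.8897, -0.4226] o=[-0.1956, -0.0364, 0.6663] → [-0.2884, 0.1228, 0.3766, -0.1729, 0.8897, -0.4226]
q̇ = J⁺·V = [-0.5230, 0.8800, 0.2210, -0.6300]

-0.5230 0.8800 0.2210 -0.6300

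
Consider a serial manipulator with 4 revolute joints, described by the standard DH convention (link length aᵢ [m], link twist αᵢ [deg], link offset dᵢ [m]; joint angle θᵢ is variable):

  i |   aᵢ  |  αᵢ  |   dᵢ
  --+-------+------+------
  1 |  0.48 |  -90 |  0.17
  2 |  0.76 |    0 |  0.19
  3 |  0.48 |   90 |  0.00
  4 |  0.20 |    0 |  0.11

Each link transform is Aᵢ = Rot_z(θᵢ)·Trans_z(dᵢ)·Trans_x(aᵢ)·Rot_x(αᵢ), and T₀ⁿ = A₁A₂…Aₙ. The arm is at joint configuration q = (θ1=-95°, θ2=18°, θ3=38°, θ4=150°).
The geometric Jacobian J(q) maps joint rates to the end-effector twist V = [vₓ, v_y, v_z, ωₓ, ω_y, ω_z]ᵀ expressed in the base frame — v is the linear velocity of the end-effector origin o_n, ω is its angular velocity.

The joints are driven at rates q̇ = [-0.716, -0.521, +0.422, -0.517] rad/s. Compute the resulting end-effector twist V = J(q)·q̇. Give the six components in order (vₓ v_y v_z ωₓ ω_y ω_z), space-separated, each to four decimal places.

-0.9891 -0.2929 0.3597 -0.0613 0.4356 -1.0051

o_n = [0.1612, -1.4853, -0.2577]
J₁: ẑ×o_n = [1.4853, 0.1612, -0.0000], ω = ẑ
J2: z=[0.9962, -0.0872, 0.0000] o=[-0.0418, -0.4782, 0.1700] → [0.0373, 0.4261, -0.9856, 0.9962, -0.0872, 0.0000]
J3: z=[0.9962, -0.0872, 0.0000] o=[0.0844, -1.2148, -0.0649] → [0.0168, 0.1921, -0.2628, 0.9962, -0.0872, 0.0000]
J4: z=[-0.0723, -0.8259, 0.5592] o=[0.0611, -1.4822, -0.4628] → [-0.1677, 0.0708, 0.0829, -0.0723, -0.8259, 0.5592]
V = J·q̇ = [-0.9891, -0.2929, 0.3597, -0.0613, 0.4356, -1.0051]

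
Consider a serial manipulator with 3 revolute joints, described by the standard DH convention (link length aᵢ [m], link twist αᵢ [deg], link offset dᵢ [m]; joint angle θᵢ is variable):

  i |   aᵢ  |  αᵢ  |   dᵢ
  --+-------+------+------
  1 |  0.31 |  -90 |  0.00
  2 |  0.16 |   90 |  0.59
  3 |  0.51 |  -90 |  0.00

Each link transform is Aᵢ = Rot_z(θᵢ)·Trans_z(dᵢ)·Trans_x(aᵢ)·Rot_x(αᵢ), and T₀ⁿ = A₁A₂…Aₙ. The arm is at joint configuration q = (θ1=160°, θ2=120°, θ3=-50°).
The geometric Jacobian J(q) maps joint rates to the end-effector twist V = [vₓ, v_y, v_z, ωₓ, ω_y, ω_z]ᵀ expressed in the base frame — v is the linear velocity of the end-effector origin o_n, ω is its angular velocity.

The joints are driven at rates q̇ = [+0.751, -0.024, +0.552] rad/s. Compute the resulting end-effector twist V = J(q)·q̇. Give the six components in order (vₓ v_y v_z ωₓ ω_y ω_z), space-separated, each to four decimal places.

0.1536 -0.3013 -0.1926 -0.4410 0.1861 0.4750

o_n = [-0.1303, -0.1647, -0.4225]
J₁: ẑ×o_n = [0.1647, -0.1303, 0.0000], ω = ẑ
J2: z=[-0.3420, -0.9397, 0.0000] o=[-0.2913, 0.1060, 0.0000] → [0.3970, -0.1445, 0.2439, -0.3420, -0.9397, 0.0000]
J3: z=[-0.8138, 0.2962, -0.5000] o=[-0.4179, -0.4758, -0.1386] → [0.0714, -0.3749, -0.3383, -0.8138, 0.2962, -0.5000]
V = J·q̇ = [0.1536, -0.3013, -0.1926, -0.4410, 0.1861, 0.4750]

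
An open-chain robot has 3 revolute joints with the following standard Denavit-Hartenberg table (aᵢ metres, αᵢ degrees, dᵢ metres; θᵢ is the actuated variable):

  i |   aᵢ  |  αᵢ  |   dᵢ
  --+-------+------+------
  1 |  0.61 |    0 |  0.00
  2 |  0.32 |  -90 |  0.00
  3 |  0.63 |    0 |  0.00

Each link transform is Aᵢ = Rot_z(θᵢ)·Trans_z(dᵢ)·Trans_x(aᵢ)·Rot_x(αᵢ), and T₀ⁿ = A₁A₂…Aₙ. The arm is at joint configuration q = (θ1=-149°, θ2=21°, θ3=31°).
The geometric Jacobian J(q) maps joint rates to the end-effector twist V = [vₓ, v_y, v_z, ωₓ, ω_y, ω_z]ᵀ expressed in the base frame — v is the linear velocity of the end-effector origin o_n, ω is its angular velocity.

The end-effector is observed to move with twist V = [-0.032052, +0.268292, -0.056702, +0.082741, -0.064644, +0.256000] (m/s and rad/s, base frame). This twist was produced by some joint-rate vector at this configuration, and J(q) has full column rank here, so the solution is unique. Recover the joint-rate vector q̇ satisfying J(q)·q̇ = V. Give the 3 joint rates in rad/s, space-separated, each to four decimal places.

o_n = [-1.0524, -0.9919, -0.3245]
J₁: ẑ×o_n = [0.9919, -1.0524, 0.0000], ω = ẑ
J2: z=[0.0000, 0.0000, 1.0000] o=[-0.5229, -0.3142, 0.0000] → [0.6777, -0.5295, 0.0000, 0.0000, 0.0000, 1.0000]
J3: z=[0.7880, -0.6157, 0.0000] o=[-0.7199, -0.5663, 0.0000] → [0.1998, 0.2557, -0.5400, 0.7880, -0.6157, 0.0000]
q̇ = J⁺·V = [-0.7210, 0.9770, 0.1050]

-0.7210 0.9770 0.1050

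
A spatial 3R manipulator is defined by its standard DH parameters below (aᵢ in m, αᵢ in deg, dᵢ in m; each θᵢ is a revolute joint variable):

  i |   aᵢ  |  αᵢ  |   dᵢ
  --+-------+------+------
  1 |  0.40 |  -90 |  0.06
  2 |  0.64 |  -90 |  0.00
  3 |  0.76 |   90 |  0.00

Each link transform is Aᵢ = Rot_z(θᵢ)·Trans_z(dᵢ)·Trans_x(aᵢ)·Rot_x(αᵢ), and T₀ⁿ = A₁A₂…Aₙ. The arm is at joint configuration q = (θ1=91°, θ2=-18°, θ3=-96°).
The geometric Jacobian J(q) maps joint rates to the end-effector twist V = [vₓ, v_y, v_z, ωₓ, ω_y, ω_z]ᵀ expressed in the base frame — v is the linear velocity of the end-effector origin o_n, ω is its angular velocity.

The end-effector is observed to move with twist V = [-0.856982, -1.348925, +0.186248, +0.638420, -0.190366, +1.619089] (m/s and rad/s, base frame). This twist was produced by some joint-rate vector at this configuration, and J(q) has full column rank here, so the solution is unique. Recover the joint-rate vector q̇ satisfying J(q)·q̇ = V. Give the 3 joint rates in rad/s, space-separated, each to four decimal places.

o_n = [-0.7720, 0.9198, 0.2332]
J₁: ẑ×o_n = [-0.9198, -0.7720, 0.0000], ω = ẑ
J2: z=[-0.9998, -0.0175, 0.0000] o=[-0.0070, 0.3999, 0.0600] → [-0.0030, 0.1732, -0.5331, -0.9998, -0.0175, 0.0000]
J3: z=[-0.0054, 0.3090, -0.9511] o=[-0.0176, 1.0085, 0.2578] → [-0.0920, 0.7173, 0.2336, -0.0054, 0.3090, -0.9511]
q̇ = J⁺·V = [0.9990, -0.6350, -0.6520]

0.9990 -0.6350 -0.6520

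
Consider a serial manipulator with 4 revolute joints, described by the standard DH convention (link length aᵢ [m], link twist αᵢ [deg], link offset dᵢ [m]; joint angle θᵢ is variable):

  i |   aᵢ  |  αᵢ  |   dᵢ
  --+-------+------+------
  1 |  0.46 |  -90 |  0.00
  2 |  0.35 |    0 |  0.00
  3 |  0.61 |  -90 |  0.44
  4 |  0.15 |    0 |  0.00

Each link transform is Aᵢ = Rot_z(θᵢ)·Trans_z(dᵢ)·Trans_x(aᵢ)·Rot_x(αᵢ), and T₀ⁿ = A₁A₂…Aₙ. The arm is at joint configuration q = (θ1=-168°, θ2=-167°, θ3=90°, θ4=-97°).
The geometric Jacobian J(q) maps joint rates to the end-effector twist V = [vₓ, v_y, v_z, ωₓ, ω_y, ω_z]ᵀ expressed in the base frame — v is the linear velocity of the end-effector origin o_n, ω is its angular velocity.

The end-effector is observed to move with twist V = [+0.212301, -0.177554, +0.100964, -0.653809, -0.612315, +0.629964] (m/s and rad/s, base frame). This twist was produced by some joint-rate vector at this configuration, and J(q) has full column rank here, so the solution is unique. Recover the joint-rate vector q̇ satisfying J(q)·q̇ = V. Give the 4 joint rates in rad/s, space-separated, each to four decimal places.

0.8070 0.1420 0.3210 0.7870

o_n = [-0.1241, -0.6284, 0.6553]
J₁: ẑ×o_n = [0.6284, -0.1241, 0.0000], ω = ẑ
J2: z=[0.2079, -0.9781, 0.0000] o=[-0.4499, -0.0956, 0.0000] → [-0.6410, -0.1362, 0.2079, 0.2079, -0.9781, 0.0000]
J3: z=[0.2079, -0.9781, 0.0000] o=[-0.1164, -0.0247, 0.0787] → [-0.5640, -0.1199, -0.1331, 0.2079, -0.9781, 0.0000]
J4: z=[-0.9531, -0.2026, -0.2250] o=[-0.1591, -0.4836, 0.6731] → [-0.0290, -0.0248, 0.1451, -0.9531, -0.2026, -0.2250]
q̇ = J⁺·V = [0.8070, 0.1420, 0.3210, 0.7870]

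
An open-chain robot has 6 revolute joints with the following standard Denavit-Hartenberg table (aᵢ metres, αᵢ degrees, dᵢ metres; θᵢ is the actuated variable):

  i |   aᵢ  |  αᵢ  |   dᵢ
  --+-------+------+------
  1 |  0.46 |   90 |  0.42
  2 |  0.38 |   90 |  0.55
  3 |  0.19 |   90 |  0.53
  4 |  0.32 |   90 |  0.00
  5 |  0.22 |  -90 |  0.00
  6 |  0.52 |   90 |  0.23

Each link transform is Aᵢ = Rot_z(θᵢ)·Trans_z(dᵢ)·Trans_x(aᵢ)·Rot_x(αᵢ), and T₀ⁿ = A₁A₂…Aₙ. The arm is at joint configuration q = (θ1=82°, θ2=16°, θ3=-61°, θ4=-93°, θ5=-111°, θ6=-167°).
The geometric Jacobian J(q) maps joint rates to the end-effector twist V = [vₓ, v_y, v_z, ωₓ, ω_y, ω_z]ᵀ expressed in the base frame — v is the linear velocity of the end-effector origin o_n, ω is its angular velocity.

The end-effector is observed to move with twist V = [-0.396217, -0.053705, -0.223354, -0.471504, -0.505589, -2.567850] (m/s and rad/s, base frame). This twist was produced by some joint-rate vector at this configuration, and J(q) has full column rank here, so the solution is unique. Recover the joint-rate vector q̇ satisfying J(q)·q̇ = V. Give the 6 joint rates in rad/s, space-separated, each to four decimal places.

-0.7700 -0.8820 0.6830 0.3520 0.9740 -0.8990

o_n = [0.5132, 0.5948, 0.5820]
J₁: ẑ×o_n = [-0.5948, 0.5132, 0.0000], ω = ẑ
J2: z=[0.9903, -0.1392, 0.0000] o=[0.0640, 0.4555, 0.4200] → [-0.0225, -0.1604, 0.2004, 0.9903, -0.1392, 0.0000]
J3: z=[0.0384, 0.2730, -0.9613] o=[0.6595, 0.7407, 0.5247] → [-0.1246, 0.1385, 0.0344, 0.0384, 0.2730, -0.9613]
J4: z=[-0.5971, -0.7651, -0.2411] o=[0.5276, 0.9962, 0.0407] → [-0.5109, 0.3267, 0.2286, -0.5971, -0.7651, -0.2411]
J5: z=[0.8022, -0.5681, -0.1838] o=[0.5288, 0.8992, 0.3456] → [-0.1902, -0.1867, -0.2530, 0.8022, -0.5681, -0.1838]
J6: z=[0.2174, -0.0088, 0.9761] o=[0.6511, 1.0802, 0.3200] → [0.4715, -0.1916, -0.1067, 0.2174, -0.0088, 0.9761]
q̇ = J⁺·V = [-0.7700, -0.8820, 0.6830, 0.3520, 0.9740, -0.8990]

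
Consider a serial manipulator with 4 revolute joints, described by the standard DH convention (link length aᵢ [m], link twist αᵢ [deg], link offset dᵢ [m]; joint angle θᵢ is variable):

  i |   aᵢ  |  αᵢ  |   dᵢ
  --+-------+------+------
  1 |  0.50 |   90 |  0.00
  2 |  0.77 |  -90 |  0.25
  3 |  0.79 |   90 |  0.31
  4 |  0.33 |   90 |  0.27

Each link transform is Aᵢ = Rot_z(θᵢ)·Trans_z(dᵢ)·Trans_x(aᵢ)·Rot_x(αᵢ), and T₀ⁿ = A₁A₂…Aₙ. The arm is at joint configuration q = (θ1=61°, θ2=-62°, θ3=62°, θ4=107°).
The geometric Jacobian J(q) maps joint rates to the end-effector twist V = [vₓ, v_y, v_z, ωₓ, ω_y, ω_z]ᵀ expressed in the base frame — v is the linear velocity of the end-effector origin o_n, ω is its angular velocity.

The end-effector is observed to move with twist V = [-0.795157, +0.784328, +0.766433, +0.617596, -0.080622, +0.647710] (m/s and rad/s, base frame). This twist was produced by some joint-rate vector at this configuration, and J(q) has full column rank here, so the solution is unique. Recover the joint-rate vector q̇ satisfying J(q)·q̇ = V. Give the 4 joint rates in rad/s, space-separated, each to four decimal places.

0.5670 0.5600 0.2400 0.0410

o_n = [0.6078, 1.5824, -0.8841]
J₁: ẑ×o_n = [-1.5824, 0.6078, 0.0000], ω = ẑ
J2: z=[0.8746, -0.4848, 0.0000] o=[0.2424, 0.4373, 0.0000] → [0.4286, 0.7733, 1.1786, 0.8746, -0.4848, 0.0000]
J3: z=[0.4281, 0.7722, 0.4695] o=[0.6363, 0.6323, -0.6799] → [-0.6038, 0.0740, 0.4287, 0.4281, 0.7722, 0.4695]
J4: z=[0.6116, 0.1349, -0.7796] o=[0.2434, 1.3621, -0.8618] → [0.1687, -0.2704, 0.0855, 0.6116, 0.1349, -0.7796]
q̇ = J⁺·V = [0.5670, 0.5600, 0.2400, 0.0410]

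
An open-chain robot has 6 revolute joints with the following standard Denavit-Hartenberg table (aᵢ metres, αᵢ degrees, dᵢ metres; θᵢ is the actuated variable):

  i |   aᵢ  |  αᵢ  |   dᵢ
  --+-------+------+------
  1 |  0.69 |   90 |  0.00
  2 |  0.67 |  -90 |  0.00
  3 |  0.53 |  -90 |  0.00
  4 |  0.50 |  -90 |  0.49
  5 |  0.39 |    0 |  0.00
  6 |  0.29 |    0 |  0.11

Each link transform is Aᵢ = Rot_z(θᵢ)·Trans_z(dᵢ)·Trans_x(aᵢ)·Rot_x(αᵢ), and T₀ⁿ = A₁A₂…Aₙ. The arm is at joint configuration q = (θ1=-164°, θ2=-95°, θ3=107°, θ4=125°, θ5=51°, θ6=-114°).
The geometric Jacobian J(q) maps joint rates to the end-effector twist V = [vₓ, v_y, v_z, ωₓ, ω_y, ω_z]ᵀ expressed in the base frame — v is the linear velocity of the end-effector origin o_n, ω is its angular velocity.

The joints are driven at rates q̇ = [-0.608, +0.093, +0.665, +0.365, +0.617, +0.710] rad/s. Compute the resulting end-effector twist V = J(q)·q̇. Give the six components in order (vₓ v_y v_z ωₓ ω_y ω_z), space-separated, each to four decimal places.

o_n = [-0.0662, 0.1793, -0.2045]
J₁: ẑ×o_n = [-0.1793, -0.0662, 0.0000], ω = ẑ
J2: z=[-0.2756, 0.9613, 0.0000] o=[-0.6633, -0.1902, 0.0000] → [-0.1966, -0.0564, -0.6758, -0.2756, 0.9613, 0.0000]
J3: z=[-0.9576, -0.2746, -0.0872] o=[-0.6071, -0.1741, -0.6675] → [-0.0963, 0.3962, -0.1899, -0.9576, -0.2746, -0.0872]
J4: z=[-0.1607, 0.2581, 0.9527] o=[-0.4804, -0.6650, -0.5131] → [-0.7247, 0.4442, -0.2426, -0.1607, 0.2581, 0.9527]
J5: z=[-0.7451, 0.6013, -0.2886] o=[-0.2355, -0.1605, -0.0941] → [0.0317, -0.1311, -0.3550, -0.7451, 0.6013, -0.2886]
J6: z=[-0.7451, 0.6013, -0.2886] o=[-0.0279, -0.0531, -0.4063] → [0.1884, 0.1614, -0.1501, -0.7451, 0.6013, -0.2886]
V = J·q̇ = [-0.0845, 0.4943, -0.6033, -1.7099, 0.7989, -0.7012]

-0.0845 0.4943 -0.6033 -1.7099 0.7989 -0.7012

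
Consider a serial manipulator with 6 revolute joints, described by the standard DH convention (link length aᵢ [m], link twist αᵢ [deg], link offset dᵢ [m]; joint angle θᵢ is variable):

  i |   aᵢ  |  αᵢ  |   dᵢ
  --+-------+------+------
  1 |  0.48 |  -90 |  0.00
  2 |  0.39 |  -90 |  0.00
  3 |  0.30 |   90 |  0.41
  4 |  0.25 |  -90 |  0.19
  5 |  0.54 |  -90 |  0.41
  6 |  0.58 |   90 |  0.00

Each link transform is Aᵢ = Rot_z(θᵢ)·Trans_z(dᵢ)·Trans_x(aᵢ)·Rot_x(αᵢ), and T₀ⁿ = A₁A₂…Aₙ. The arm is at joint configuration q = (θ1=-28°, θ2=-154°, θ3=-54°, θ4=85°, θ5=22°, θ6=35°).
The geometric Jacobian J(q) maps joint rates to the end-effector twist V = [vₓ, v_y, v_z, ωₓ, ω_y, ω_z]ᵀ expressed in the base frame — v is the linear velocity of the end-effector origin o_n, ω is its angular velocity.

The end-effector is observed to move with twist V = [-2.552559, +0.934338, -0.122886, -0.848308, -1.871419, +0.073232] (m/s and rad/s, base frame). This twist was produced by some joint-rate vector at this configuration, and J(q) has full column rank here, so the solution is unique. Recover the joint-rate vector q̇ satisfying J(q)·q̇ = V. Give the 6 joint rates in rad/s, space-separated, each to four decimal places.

0.0070 -0.9910 0.2790 0.0450 0.8910 0.6440

o_n = [0.5319, -0.1101, 1.7638]
J₁: ẑ×o_n = [0.1101, 0.5319, -0.0000], ω = ẑ
J2: z=[0.4695, 0.8829, 0.0000] o=[0.4238, -0.2253, 0.0000] → [1.5573, -0.8280, -0.0414, 0.4695, 0.8829, 0.0000]
J3: z=[0.3871, -0.2058, 0.8988] o=[0.1143, -0.0608, 0.1710] → [-0.2835, -0.2411, 0.0669, 0.3871, -0.2058, 0.8988]
J4: z=[0.9180, 0.1776, -0.3546] o=[0.2470, 0.1435, 0.6168] → [0.1138, -1.1540, -0.2834, 0.9180, 0.1776, -0.3546]
J5: z=[0.1201, -0.9766, -0.1784] o=[0.5159, 0.1470, 0.7788] → [-1.0077, -0.1211, -0.0152, 0.1201, -0.9766, -0.1784]
J6: z=[-0.9927, -0.1193, -0.0150] o=[0.5687, -0.3500, 1.2370] → [-0.0592, 0.5235, -0.2426, -0.9927, -0.1193, -0.0150]
q̇ = J⁺·V = [0.0070, -0.9910, 0.2790, 0.0450, 0.8910, 0.6440]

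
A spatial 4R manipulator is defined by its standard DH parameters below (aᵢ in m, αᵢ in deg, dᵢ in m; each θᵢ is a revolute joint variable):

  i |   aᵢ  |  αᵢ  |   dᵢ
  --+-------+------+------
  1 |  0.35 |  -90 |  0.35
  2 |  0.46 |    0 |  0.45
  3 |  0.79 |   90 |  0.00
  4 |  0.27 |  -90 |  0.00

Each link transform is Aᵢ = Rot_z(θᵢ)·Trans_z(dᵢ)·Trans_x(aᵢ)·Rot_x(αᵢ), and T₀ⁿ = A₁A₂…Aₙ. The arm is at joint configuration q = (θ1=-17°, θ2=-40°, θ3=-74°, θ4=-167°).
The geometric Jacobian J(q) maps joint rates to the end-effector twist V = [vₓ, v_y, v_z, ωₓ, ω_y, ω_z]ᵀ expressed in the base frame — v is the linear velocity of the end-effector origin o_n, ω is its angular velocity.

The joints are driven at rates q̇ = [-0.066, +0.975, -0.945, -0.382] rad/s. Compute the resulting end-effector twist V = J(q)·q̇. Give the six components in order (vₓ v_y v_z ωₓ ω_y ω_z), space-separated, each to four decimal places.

0.3431 -0.0335 -0.3583 0.3425 -0.0733 0.0894

o_n = [0.5805, 0.2296, 1.1270]
J₁: ẑ×o_n = [-0.2296, 0.5805, 0.0000], ω = ẑ
J2: z=[0.2924, 0.9563, 0.0000] o=[0.3347, -0.1023, 0.3500] → [0.7431, -0.2272, -0.1381, 0.2924, 0.9563, 0.0000]
J3: z=[0.2924, 0.9563, 0.0000] o=[0.8033, 0.2250, 0.6457] → [0.4603, -0.1407, 0.2143, 0.2924, 0.9563, 0.0000]
J4: z=[-0.8736, 0.2671, -0.4067] o=[0.4960, 0.3189, 1.3674] → [-0.1005, -0.2444, 0.0555, -0.8736, 0.2671, -0.4067]
V = J·q̇ = [0.3431, -0.0335, -0.3583, 0.3425, -0.0733, 0.0894]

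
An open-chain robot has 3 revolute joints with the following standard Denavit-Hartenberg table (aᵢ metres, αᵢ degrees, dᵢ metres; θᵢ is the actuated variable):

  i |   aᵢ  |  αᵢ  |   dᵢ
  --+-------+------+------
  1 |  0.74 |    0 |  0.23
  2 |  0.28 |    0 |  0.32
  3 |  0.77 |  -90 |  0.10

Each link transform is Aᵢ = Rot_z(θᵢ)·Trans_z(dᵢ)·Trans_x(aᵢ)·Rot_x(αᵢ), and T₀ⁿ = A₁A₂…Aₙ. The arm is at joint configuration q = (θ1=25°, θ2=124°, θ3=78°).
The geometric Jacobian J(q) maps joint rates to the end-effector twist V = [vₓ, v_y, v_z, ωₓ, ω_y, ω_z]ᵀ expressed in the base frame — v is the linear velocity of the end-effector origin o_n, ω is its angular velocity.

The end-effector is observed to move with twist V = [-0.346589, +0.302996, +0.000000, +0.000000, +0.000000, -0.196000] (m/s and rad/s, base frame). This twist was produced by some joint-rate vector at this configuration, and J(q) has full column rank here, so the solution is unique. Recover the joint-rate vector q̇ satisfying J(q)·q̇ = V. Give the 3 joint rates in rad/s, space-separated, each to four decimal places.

0.4980 0.0600 -0.7540

o_n = [-0.0945, -0.1062, 0.6500]
J₁: ẑ×o_n = [0.1062, -0.0945, 0.0000], ω = ẑ
J2: z=[0.0000, 0.0000, 1.0000] o=[0.6707, 0.3127, 0.2300] → [0.4189, -0.7651, 0.0000, 0.0000, 0.0000, 1.0000]
J3: z=[0.0000, 0.0000, 1.0000] o=[0.4307, 0.4569, 0.5500] → [0.5631, -0.5251, 0.0000, 0.0000, 0.0000, 1.0000]
q̇ = J⁺·V = [0.4980, 0.0600, -0.7540]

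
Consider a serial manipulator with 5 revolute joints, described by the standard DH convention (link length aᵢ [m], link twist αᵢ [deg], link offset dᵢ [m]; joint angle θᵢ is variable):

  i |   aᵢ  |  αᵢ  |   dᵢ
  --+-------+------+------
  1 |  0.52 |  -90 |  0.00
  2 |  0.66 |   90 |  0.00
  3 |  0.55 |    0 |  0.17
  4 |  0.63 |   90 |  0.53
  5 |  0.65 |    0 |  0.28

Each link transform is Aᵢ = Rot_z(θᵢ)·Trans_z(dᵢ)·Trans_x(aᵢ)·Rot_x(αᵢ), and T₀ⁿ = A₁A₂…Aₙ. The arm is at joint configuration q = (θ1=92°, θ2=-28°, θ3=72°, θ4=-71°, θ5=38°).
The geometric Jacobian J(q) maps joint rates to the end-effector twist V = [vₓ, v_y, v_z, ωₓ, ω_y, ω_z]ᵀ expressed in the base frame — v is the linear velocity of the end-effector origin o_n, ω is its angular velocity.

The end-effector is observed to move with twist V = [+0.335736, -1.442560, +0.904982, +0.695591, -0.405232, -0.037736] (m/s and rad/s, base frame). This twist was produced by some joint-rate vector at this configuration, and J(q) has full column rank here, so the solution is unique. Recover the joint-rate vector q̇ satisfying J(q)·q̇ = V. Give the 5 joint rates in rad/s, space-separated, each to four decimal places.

-0.8390 -0.8440 0.8150 0.0940 -0.1630

o_n = [-0.3239, 1.7387, 1.8995]
J₁: ẑ×o_n = [-1.7387, -0.3239, 0.0000], ω = ẑ
J2: z=[-0.9994, -0.0349, 0.0000] o=[-0.0181, 0.5197, 0.0000] → [-0.0663, 1.8983, -1.2290, -0.9994, -0.0349, 0.0000]
J3: z=[0.0164, -0.4692, 0.8829] o=[-0.0385, 1.1021, 0.3099] → [-1.3080, -0.2781, -0.1235, 0.0164, -0.4692, 0.8829]
J4: z=[0.0164, -0.4692, 0.8829] o=[-0.5637, 1.1540, 0.5397] → [-1.1542, 0.1894, 0.1221, 0.0164, -0.4692, 0.8829]
J5: z=[0.9987, 0.0503, 0.0082] o=[-0.5854, 1.4608, 1.3034] → [0.0277, -0.5931, 0.2644, 0.9987, 0.0503, 0.0082]
q̇ = J⁺·V = [-0.8390, -0.8440, 0.8150, 0.0940, -0.1630]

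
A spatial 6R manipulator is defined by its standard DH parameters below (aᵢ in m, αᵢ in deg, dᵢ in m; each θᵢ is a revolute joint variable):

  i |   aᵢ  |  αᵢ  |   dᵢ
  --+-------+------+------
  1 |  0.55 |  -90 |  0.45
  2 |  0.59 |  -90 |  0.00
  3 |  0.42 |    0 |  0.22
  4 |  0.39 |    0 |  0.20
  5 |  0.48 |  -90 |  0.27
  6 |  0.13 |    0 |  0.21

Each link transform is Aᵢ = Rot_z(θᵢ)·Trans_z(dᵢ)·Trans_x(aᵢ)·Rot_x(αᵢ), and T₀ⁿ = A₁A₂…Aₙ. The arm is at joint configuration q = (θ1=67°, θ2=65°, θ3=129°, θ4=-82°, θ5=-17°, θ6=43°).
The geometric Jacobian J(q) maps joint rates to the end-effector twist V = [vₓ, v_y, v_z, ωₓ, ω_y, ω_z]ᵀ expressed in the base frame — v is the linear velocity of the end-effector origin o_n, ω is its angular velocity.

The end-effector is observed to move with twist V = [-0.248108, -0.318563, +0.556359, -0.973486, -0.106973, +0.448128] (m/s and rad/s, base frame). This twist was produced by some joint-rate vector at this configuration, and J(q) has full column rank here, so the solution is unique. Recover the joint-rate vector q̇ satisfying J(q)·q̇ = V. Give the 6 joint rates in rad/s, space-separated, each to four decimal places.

0.6990 0.8110 0.4540 -0.0930 0.1790 -0.0500

o_n = [1.1597, -0.0347, -0.6966]
J₁: ẑ×o_n = [0.0347, 1.1597, -0.0000], ω = ẑ
J2: z=[-0.9205, 0.3907, 0.0000] o=[0.2149, 0.5063, 0.4500] → [-0.4480, -1.0554, 0.1288, -0.9205, 0.3907, 0.0000]
J3: z=[-0.3541, -0.8343, -0.4226] o=[0.3123, 0.7358, -0.0847] → [0.1848, -0.5748, 0.9797, -0.3541, -0.8343, -0.4226]
J4: z=[-0.3541, -0.8343, -0.4226] o=[0.4912, 0.3219, 0.0619] → [0.4820, -0.5511, 0.6839, -0.3541, -0.8343, -0.4226]
J5: z=[-0.3541, -0.8343, -0.4226] o=[0.7269, 0.1471, -0.2637] → [0.2843, -0.3362, 0.4254, -0.3541, -0.8343, -0.4226]
J6: z=[0.7146, -0.5329, 0.4532] o=[0.9208, -0.0102, -0.7546] → [-0.0198, 0.0668, 0.1098, 0.7146, -0.5329, 0.4532]
q̇ = J⁺·V = [0.6990, 0.8110, 0.4540, -0.0930, 0.1790, -0.0500]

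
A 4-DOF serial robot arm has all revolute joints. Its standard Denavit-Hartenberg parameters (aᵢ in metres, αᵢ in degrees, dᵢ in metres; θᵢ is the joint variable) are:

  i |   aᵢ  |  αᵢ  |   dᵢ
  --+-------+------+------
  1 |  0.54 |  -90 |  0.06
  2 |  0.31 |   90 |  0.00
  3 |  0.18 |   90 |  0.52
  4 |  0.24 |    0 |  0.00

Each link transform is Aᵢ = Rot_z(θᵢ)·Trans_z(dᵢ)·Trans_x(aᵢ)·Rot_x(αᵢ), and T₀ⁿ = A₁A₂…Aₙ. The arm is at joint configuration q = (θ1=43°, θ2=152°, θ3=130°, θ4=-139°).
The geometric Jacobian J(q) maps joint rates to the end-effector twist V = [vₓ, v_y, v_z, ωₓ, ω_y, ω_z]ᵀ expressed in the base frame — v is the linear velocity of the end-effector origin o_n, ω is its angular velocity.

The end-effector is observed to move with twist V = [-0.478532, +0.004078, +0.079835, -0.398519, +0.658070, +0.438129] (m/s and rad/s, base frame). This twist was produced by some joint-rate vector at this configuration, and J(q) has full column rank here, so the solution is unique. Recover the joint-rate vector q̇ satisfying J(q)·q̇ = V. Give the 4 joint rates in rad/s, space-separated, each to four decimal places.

o_n = [0.3194, 0.2966, -0.4060]
J₁: ẑ×o_n = [-0.2966, 0.3194, 0.0000], ω = ẑ
J2: z=[-0.6820, 0.7314, 0.0000] o=[0.3949, 0.3683, 0.0600] → [-0.3408, -0.3178, 0.1042, -0.6820, 0.7314, 0.0000]
J3: z=[0.3433, 0.3202, -0.8829] o=[0.1947, 0.1816, -0.0855] → [-0.0011, 0.0000, -0.0004, 0.3433, 0.3202, -0.8829]
J4: z=[-0.9331, 0.0088, -0.3596] o=[0.3540, 0.5186, -0.4904] → [-0.0791, 0.0912, 0.2074, -0.9331, 0.0088, -0.3596]
q̇ = J⁺·V = [0.7520, 0.7460, 0.3510, 0.0110]

0.7520 0.7460 0.3510 0.0110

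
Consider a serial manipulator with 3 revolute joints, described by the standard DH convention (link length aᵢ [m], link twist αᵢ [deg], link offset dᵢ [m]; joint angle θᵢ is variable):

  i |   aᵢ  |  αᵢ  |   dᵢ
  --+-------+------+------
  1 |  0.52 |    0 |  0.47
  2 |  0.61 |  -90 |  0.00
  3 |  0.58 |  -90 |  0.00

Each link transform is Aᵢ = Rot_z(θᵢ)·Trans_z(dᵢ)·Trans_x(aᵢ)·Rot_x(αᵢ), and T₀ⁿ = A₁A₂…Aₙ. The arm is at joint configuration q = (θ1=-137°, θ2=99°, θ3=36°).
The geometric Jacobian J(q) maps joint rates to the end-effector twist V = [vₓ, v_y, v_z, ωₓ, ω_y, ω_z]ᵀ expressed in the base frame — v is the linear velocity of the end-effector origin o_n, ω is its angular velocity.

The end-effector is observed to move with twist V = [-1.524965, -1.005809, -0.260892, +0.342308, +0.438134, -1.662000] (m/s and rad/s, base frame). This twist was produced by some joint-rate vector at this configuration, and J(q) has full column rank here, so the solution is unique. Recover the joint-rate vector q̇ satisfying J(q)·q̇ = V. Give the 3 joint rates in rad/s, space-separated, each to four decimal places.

o_n = [0.4701, -1.0191, 0.1291]
J₁: ẑ×o_n = [1.0191, 0.4701, -0.0000], ω = ẑ
J2: z=[0.0000, 0.0000, 1.0000] o=[-0.3803, -0.3546, 0.4700] → [0.6644, 0.8504, -0.0000, 0.0000, 0.0000, 1.0000]
J3: z=[0.6157, 0.7880, 0.0000] o=[0.1004, -0.7302, 0.4700] → [-0.2686, 0.2099, -0.4692, 0.6157, 0.7880, 0.0000]
q̇ = J⁺·V = [-0.7650, -0.8970, 0.5560]

-0.7650 -0.8970 0.5560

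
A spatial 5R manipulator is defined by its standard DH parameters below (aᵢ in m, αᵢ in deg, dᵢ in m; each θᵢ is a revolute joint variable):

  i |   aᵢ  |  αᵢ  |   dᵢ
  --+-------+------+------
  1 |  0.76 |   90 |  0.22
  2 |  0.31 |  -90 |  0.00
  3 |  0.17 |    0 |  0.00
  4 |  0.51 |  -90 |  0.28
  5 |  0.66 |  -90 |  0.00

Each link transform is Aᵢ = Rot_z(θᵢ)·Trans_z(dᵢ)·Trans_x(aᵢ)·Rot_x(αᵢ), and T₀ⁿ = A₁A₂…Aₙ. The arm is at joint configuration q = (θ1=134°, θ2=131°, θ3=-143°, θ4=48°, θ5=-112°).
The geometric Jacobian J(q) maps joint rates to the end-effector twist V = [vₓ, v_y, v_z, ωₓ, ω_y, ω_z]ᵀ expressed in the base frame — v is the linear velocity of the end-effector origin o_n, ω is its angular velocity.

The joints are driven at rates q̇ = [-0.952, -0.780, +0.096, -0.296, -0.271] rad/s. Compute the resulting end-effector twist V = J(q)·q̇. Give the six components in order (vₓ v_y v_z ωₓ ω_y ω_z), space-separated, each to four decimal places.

o_n = [0.2705, 0.2440, -0.2510]
J₁: ẑ×o_n = [-0.2440, 0.2705, 0.0000], ω = ẑ
J2: z=[0.7193, 0.6947, 0.0000] o=[-0.5279, 0.5467, 0.2200] → [-0.3272, 0.3388, -0.7724, 0.7193, 0.6947, 0.0000]
J3: z=[0.5243, -0.5429, -0.6561] o=[-0.3867, 0.4004, 0.4540] → [0.2801, -0.0616, 0.2748, 0.5243, -0.5429, -0.6561]
J4: z=[0.5243, -0.5429, -0.6561] o=[-0.3749, 0.5355, 0.3515] → [0.1358, -0.1076, 0.1976, 0.5243, -0.5429, -0.6561]
J5: z=[0.5167, -0.4096, 0.7518] o=[0.1171, 0.7574, 0.1343] → [0.5438, 0.3144, -0.2025, 0.5167, -0.4096, 0.7518]
V = J·q̇ = [0.3267, -0.5811, 0.6253, -0.8060, -0.3223, -1.0245]

0.3267 -0.5811 0.6253 -0.8060 -0.3223 -1.0245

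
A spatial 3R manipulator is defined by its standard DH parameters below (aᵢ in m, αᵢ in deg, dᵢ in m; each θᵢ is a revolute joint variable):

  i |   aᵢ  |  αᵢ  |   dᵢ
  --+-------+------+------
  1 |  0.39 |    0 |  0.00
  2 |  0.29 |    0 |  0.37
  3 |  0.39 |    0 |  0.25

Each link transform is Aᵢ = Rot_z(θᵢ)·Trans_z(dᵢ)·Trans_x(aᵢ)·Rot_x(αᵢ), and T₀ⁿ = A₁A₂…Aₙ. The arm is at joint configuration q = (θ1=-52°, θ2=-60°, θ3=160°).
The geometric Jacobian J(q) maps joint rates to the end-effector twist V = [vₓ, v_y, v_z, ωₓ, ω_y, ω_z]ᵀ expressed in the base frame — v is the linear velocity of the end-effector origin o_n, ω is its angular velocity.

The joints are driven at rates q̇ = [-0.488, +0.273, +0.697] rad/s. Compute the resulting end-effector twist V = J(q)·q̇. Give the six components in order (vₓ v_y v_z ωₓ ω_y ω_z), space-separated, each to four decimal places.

o_n = [0.3924, -0.2864, 0.6200]
J₁: ẑ×o_n = [0.2864, 0.3924, -0.0000], ω = ẑ
J2: z=[0.0000, 0.0000, 1.0000] o=[0.2401, -0.3073, 0.0000] → [-0.0209, 0.1523, 0.0000, 0.0000, 0.0000, 1.0000]
J3: z=[0.0000, 0.0000, 1.0000] o=[0.1315, -0.5762, 0.3700] → [-0.2898, 0.2610, 0.0000, 0.0000, 0.0000, 1.0000]
V = J·q̇ = [-0.3475, 0.0320, 0.0000, 0.0000, 0.0000, 0.4820]

-0.3475 0.0320 0.0000 0.0000 0.0000 0.4820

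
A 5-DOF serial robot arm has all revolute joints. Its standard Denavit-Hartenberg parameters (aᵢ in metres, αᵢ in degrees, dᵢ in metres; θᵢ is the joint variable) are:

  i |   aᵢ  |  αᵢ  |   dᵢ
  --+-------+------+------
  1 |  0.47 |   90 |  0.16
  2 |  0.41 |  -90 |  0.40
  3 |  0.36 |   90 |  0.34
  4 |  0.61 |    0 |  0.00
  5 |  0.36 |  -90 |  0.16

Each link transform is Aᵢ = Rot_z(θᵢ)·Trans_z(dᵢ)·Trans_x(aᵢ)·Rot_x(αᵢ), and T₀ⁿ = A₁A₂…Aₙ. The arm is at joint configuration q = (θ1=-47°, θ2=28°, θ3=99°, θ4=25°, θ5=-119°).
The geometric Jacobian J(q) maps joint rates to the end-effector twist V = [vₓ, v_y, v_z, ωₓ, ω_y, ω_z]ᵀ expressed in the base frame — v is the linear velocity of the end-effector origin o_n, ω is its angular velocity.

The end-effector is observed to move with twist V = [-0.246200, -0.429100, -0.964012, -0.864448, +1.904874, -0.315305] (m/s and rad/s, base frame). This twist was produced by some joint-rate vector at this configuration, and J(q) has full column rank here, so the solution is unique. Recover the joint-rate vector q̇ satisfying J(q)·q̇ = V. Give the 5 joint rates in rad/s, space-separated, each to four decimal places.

o_n = [0.8696, -0.1967, 0.5722]
J₁: ẑ×o_n = [0.1967, 0.8696, -0.0000], ω = ẑ
J2: z=[-0.7314, -0.6820, 0.0000] o=[0.3205, -0.3437, 0.1600] → [-0.2811, 0.3015, 0.2669, -0.7314, -0.6820, 0.0000]
J3: z=[-0.3202, 0.3433, 0.8829] o=[0.2749, -0.8813, 0.3525] → [-0.5290, 0.5954, -0.4234, -0.3202, 0.3433, 0.8829]
J4: z=[0.7092, -0.5311, 0.4637] o=[0.3922, -0.4857, 0.6262] → [-0.1053, 0.2597, 0.4585, 0.7092, -0.5311, 0.4637]
J5: z=[0.7092, -0.5311, 0.4637] o=[0.6569, 0.0311, 0.8133] → [0.2336, 0.2696, -0.0485, 0.7092, -0.5311, 0.4637]
q̇ = J⁺·V = [-0.0890, -0.9610, 0.7310, -0.9650, -0.9150]

-0.0890 -0.9610 0.7310 -0.9650 -0.9150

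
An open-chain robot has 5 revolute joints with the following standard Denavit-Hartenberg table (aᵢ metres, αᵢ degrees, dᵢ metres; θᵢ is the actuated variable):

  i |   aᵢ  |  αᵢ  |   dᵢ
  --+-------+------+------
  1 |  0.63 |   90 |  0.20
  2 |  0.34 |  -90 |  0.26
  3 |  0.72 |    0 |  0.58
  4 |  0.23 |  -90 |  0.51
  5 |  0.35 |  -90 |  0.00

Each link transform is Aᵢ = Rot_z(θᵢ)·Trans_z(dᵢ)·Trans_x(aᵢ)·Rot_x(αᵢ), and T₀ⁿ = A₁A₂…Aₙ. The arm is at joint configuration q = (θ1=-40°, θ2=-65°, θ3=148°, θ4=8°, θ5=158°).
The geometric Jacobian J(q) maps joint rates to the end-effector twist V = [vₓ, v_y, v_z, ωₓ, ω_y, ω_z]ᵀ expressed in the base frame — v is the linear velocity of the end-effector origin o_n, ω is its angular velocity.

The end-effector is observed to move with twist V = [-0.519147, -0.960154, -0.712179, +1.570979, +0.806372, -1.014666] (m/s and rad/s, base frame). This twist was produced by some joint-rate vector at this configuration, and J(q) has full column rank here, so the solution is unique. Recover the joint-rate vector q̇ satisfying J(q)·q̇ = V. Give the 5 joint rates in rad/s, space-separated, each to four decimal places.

o_n = [1.1421, -0.8499, 0.7722]
J₁: ẑ×o_n = [0.8499, 1.1421, -0.0000], ω = ẑ
J2: z=[-0.6428, -0.7660, 0.0000] o=[0.4826, -0.4050, 0.2000] → [-0.4384, 0.3678, 0.7912, -0.6428, -0.7660, 0.0000]
J3: z=[0.6943, -0.5826, 0.4226] o=[0.4256, -0.6965, -0.1081] → [-0.4481, -0.3084, 0.3110, 0.6943, -0.5826, 0.4226]
J4: z=[0.6943, -0.5826, 0.4226] o=[0.8758, -0.5762, 0.6904] → [0.0679, 0.0557, -0.0348, 0.6943, -0.5826, 0.4226]
J5: z=[-0.7189, -0.5893, 0.3686] o=[1.2220, -0.7446, 1.0963] → [0.2298, -0.2624, 0.0286, -0.7189, -0.5893, 0.3686]
q̇ = J⁺·V = [-0.9060, -0.7560, -0.1930, 0.7680, -0.9540]

-0.9060 -0.7560 -0.1930 0.7680 -0.9540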